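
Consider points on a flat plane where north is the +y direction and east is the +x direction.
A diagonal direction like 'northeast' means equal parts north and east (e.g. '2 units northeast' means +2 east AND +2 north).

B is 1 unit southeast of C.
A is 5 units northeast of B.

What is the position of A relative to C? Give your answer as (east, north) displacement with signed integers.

Answer: A is at (east=6, north=4) relative to C.

Derivation:
Place C at the origin (east=0, north=0).
  B is 1 unit southeast of C: delta (east=+1, north=-1); B at (east=1, north=-1).
  A is 5 units northeast of B: delta (east=+5, north=+5); A at (east=6, north=4).
Therefore A relative to C: (east=6, north=4).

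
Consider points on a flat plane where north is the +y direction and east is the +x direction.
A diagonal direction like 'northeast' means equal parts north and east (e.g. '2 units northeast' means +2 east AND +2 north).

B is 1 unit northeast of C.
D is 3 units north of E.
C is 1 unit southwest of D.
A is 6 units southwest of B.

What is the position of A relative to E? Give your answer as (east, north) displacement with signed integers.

Place E at the origin (east=0, north=0).
  D is 3 units north of E: delta (east=+0, north=+3); D at (east=0, north=3).
  C is 1 unit southwest of D: delta (east=-1, north=-1); C at (east=-1, north=2).
  B is 1 unit northeast of C: delta (east=+1, north=+1); B at (east=0, north=3).
  A is 6 units southwest of B: delta (east=-6, north=-6); A at (east=-6, north=-3).
Therefore A relative to E: (east=-6, north=-3).

Answer: A is at (east=-6, north=-3) relative to E.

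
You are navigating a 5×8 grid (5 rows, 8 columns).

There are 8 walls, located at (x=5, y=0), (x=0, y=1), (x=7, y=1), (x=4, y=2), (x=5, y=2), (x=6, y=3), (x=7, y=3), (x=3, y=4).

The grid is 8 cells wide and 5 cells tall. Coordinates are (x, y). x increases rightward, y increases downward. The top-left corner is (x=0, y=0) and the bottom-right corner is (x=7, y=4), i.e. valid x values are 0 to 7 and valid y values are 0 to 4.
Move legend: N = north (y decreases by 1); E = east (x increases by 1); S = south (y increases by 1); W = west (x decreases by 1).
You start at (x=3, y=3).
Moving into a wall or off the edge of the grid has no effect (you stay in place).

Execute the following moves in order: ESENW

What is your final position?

Start: (x=3, y=3)
  E (east): (x=3, y=3) -> (x=4, y=3)
  S (south): (x=4, y=3) -> (x=4, y=4)
  E (east): (x=4, y=4) -> (x=5, y=4)
  N (north): (x=5, y=4) -> (x=5, y=3)
  W (west): (x=5, y=3) -> (x=4, y=3)
Final: (x=4, y=3)

Answer: Final position: (x=4, y=3)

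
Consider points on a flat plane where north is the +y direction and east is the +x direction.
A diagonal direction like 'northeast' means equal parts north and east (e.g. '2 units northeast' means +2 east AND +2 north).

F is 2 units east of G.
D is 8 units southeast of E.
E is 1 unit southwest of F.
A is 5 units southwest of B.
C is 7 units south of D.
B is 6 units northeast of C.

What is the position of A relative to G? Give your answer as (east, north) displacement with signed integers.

Place G at the origin (east=0, north=0).
  F is 2 units east of G: delta (east=+2, north=+0); F at (east=2, north=0).
  E is 1 unit southwest of F: delta (east=-1, north=-1); E at (east=1, north=-1).
  D is 8 units southeast of E: delta (east=+8, north=-8); D at (east=9, north=-9).
  C is 7 units south of D: delta (east=+0, north=-7); C at (east=9, north=-16).
  B is 6 units northeast of C: delta (east=+6, north=+6); B at (east=15, north=-10).
  A is 5 units southwest of B: delta (east=-5, north=-5); A at (east=10, north=-15).
Therefore A relative to G: (east=10, north=-15).

Answer: A is at (east=10, north=-15) relative to G.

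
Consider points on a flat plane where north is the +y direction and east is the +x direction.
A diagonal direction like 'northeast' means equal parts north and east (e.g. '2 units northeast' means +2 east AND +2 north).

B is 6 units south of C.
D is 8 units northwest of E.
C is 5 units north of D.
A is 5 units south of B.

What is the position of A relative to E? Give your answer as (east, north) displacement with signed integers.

Answer: A is at (east=-8, north=2) relative to E.

Derivation:
Place E at the origin (east=0, north=0).
  D is 8 units northwest of E: delta (east=-8, north=+8); D at (east=-8, north=8).
  C is 5 units north of D: delta (east=+0, north=+5); C at (east=-8, north=13).
  B is 6 units south of C: delta (east=+0, north=-6); B at (east=-8, north=7).
  A is 5 units south of B: delta (east=+0, north=-5); A at (east=-8, north=2).
Therefore A relative to E: (east=-8, north=2).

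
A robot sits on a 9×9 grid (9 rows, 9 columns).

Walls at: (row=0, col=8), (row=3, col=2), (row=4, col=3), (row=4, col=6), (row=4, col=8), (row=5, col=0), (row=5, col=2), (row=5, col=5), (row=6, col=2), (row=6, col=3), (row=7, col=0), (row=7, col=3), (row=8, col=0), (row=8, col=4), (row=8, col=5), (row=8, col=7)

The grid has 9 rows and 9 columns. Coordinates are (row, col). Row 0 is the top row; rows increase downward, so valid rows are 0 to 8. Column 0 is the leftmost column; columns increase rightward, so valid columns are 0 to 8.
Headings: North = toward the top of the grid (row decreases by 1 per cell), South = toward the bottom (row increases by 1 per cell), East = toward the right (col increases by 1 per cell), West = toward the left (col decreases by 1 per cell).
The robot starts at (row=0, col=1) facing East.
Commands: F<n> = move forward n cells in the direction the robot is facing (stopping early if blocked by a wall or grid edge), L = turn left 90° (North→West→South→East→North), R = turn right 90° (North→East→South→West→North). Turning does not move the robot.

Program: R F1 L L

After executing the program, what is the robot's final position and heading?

Start: (row=0, col=1), facing East
  R: turn right, now facing South
  F1: move forward 1, now at (row=1, col=1)
  L: turn left, now facing East
  L: turn left, now facing North
Final: (row=1, col=1), facing North

Answer: Final position: (row=1, col=1), facing North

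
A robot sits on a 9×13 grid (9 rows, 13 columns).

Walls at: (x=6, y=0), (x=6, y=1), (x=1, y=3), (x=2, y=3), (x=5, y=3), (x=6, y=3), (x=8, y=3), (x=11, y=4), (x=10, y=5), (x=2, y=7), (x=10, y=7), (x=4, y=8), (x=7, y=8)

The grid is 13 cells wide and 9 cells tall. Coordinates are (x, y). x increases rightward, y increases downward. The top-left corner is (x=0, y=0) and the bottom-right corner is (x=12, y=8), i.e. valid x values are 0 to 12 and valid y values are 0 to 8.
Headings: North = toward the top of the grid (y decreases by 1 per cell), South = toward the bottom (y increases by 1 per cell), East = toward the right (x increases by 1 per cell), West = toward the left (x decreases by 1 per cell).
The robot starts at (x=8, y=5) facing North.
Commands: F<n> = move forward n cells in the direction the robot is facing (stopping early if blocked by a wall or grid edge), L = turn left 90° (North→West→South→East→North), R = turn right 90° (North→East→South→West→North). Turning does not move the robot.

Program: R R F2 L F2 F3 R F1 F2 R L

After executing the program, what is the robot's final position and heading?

Answer: Final position: (x=9, y=8), facing South

Derivation:
Start: (x=8, y=5), facing North
  R: turn right, now facing East
  R: turn right, now facing South
  F2: move forward 2, now at (x=8, y=7)
  L: turn left, now facing East
  F2: move forward 1/2 (blocked), now at (x=9, y=7)
  F3: move forward 0/3 (blocked), now at (x=9, y=7)
  R: turn right, now facing South
  F1: move forward 1, now at (x=9, y=8)
  F2: move forward 0/2 (blocked), now at (x=9, y=8)
  R: turn right, now facing West
  L: turn left, now facing South
Final: (x=9, y=8), facing South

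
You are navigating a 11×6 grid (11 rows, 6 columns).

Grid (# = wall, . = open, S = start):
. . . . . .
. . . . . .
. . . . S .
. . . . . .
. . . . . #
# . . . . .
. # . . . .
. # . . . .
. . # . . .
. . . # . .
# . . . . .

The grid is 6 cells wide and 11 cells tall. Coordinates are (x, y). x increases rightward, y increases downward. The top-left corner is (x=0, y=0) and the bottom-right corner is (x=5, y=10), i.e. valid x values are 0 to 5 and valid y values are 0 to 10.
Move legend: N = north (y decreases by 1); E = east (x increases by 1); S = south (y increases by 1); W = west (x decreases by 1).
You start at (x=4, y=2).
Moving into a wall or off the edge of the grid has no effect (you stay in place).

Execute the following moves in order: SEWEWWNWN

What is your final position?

Start: (x=4, y=2)
  S (south): (x=4, y=2) -> (x=4, y=3)
  E (east): (x=4, y=3) -> (x=5, y=3)
  W (west): (x=5, y=3) -> (x=4, y=3)
  E (east): (x=4, y=3) -> (x=5, y=3)
  W (west): (x=5, y=3) -> (x=4, y=3)
  W (west): (x=4, y=3) -> (x=3, y=3)
  N (north): (x=3, y=3) -> (x=3, y=2)
  W (west): (x=3, y=2) -> (x=2, y=2)
  N (north): (x=2, y=2) -> (x=2, y=1)
Final: (x=2, y=1)

Answer: Final position: (x=2, y=1)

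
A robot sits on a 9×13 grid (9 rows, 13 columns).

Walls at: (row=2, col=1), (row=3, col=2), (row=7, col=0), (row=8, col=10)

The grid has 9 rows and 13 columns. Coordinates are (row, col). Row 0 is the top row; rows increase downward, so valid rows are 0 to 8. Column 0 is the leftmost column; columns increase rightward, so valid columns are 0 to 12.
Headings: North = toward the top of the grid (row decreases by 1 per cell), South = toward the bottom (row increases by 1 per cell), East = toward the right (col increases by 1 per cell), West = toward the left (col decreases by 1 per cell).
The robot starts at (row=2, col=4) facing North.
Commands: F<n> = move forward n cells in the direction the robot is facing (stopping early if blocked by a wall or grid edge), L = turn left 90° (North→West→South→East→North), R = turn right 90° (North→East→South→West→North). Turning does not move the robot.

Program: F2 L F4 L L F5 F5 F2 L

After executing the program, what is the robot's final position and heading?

Start: (row=2, col=4), facing North
  F2: move forward 2, now at (row=0, col=4)
  L: turn left, now facing West
  F4: move forward 4, now at (row=0, col=0)
  L: turn left, now facing South
  L: turn left, now facing East
  F5: move forward 5, now at (row=0, col=5)
  F5: move forward 5, now at (row=0, col=10)
  F2: move forward 2, now at (row=0, col=12)
  L: turn left, now facing North
Final: (row=0, col=12), facing North

Answer: Final position: (row=0, col=12), facing North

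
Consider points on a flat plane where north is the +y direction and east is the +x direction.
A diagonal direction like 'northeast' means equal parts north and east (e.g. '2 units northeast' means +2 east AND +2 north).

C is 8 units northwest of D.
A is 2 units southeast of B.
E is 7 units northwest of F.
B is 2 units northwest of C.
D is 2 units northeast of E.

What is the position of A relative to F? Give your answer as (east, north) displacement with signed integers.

Place F at the origin (east=0, north=0).
  E is 7 units northwest of F: delta (east=-7, north=+7); E at (east=-7, north=7).
  D is 2 units northeast of E: delta (east=+2, north=+2); D at (east=-5, north=9).
  C is 8 units northwest of D: delta (east=-8, north=+8); C at (east=-13, north=17).
  B is 2 units northwest of C: delta (east=-2, north=+2); B at (east=-15, north=19).
  A is 2 units southeast of B: delta (east=+2, north=-2); A at (east=-13, north=17).
Therefore A relative to F: (east=-13, north=17).

Answer: A is at (east=-13, north=17) relative to F.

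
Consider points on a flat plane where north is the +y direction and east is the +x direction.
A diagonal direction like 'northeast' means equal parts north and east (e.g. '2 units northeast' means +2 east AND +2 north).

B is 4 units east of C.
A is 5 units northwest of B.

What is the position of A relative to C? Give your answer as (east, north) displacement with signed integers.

Answer: A is at (east=-1, north=5) relative to C.

Derivation:
Place C at the origin (east=0, north=0).
  B is 4 units east of C: delta (east=+4, north=+0); B at (east=4, north=0).
  A is 5 units northwest of B: delta (east=-5, north=+5); A at (east=-1, north=5).
Therefore A relative to C: (east=-1, north=5).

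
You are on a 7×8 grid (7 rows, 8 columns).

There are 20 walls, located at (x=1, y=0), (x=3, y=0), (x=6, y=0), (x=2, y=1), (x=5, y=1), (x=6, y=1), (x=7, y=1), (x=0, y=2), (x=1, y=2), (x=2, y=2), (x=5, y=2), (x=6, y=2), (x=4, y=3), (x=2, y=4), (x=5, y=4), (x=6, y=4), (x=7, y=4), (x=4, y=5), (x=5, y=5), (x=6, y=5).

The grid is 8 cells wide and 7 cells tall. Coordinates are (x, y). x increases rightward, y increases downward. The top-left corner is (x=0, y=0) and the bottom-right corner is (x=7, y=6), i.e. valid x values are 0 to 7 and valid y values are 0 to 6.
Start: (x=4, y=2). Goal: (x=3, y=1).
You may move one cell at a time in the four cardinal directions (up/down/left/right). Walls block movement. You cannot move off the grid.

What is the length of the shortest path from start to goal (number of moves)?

BFS from (x=4, y=2) until reaching (x=3, y=1):
  Distance 0: (x=4, y=2)
  Distance 1: (x=4, y=1), (x=3, y=2)
  Distance 2: (x=4, y=0), (x=3, y=1), (x=3, y=3)  <- goal reached here
One shortest path (2 moves): (x=4, y=2) -> (x=3, y=2) -> (x=3, y=1)

Answer: Shortest path length: 2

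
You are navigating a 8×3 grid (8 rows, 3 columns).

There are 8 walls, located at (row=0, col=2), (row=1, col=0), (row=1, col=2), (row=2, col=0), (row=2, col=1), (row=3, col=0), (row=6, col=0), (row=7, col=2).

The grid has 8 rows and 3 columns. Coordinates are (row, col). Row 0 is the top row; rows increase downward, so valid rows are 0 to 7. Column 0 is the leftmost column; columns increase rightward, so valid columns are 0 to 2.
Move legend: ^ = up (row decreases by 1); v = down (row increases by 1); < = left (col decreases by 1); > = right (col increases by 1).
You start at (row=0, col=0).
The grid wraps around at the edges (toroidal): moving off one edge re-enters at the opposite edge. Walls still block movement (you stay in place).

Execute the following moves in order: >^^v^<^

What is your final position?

Answer: Final position: (row=5, col=1)

Derivation:
Start: (row=0, col=0)
  > (right): (row=0, col=0) -> (row=0, col=1)
  ^ (up): (row=0, col=1) -> (row=7, col=1)
  ^ (up): (row=7, col=1) -> (row=6, col=1)
  v (down): (row=6, col=1) -> (row=7, col=1)
  ^ (up): (row=7, col=1) -> (row=6, col=1)
  < (left): blocked, stay at (row=6, col=1)
  ^ (up): (row=6, col=1) -> (row=5, col=1)
Final: (row=5, col=1)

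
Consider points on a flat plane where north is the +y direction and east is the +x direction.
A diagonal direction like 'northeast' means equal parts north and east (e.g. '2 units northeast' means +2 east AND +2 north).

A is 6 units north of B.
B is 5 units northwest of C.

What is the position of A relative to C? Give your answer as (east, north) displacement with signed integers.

Place C at the origin (east=0, north=0).
  B is 5 units northwest of C: delta (east=-5, north=+5); B at (east=-5, north=5).
  A is 6 units north of B: delta (east=+0, north=+6); A at (east=-5, north=11).
Therefore A relative to C: (east=-5, north=11).

Answer: A is at (east=-5, north=11) relative to C.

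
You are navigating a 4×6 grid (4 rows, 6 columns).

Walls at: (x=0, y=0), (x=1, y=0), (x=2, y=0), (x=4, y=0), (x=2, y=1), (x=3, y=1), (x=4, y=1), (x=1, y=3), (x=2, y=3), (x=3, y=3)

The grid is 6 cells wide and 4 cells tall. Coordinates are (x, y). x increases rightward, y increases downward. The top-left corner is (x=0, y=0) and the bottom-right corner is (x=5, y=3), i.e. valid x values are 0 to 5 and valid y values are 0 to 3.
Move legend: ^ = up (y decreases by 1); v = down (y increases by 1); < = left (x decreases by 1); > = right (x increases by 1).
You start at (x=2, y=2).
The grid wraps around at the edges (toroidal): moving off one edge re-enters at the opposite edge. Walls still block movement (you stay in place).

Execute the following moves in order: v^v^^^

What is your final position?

Start: (x=2, y=2)
  v (down): blocked, stay at (x=2, y=2)
  ^ (up): blocked, stay at (x=2, y=2)
  v (down): blocked, stay at (x=2, y=2)
  [×3]^ (up): blocked, stay at (x=2, y=2)
Final: (x=2, y=2)

Answer: Final position: (x=2, y=2)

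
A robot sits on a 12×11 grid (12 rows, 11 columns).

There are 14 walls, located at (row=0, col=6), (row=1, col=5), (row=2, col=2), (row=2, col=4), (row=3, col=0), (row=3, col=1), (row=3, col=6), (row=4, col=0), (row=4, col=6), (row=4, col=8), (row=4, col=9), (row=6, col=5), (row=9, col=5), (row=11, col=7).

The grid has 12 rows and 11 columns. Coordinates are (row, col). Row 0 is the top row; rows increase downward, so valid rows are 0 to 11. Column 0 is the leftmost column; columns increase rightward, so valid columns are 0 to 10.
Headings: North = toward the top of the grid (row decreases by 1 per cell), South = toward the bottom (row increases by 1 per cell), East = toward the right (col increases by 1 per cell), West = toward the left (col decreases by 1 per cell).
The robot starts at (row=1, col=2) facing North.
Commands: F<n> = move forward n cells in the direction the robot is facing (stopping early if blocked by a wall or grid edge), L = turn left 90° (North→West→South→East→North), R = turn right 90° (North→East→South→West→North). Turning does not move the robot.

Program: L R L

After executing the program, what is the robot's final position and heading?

Answer: Final position: (row=1, col=2), facing West

Derivation:
Start: (row=1, col=2), facing North
  L: turn left, now facing West
  R: turn right, now facing North
  L: turn left, now facing West
Final: (row=1, col=2), facing West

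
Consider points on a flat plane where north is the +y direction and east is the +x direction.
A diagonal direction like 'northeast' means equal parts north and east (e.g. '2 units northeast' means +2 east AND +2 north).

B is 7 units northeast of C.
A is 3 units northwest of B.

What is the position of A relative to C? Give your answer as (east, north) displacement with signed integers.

Place C at the origin (east=0, north=0).
  B is 7 units northeast of C: delta (east=+7, north=+7); B at (east=7, north=7).
  A is 3 units northwest of B: delta (east=-3, north=+3); A at (east=4, north=10).
Therefore A relative to C: (east=4, north=10).

Answer: A is at (east=4, north=10) relative to C.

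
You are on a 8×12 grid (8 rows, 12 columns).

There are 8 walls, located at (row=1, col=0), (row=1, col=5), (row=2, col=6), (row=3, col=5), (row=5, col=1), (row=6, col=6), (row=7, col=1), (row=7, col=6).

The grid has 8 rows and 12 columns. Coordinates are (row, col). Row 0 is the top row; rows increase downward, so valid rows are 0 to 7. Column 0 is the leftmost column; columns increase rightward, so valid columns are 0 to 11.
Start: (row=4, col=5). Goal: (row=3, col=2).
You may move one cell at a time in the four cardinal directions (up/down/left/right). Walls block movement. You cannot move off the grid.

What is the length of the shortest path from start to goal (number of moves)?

Answer: Shortest path length: 4

Derivation:
BFS from (row=4, col=5) until reaching (row=3, col=2):
  Distance 0: (row=4, col=5)
  Distance 1: (row=4, col=4), (row=4, col=6), (row=5, col=5)
  Distance 2: (row=3, col=4), (row=3, col=6), (row=4, col=3), (row=4, col=7), (row=5, col=4), (row=5, col=6), (row=6, col=5)
  Distance 3: (row=2, col=4), (row=3, col=3), (row=3, col=7), (row=4, col=2), (row=4, col=8), (row=5, col=3), (row=5, col=7), (row=6, col=4), (row=7, col=5)
  Distance 4: (row=1, col=4), (row=2, col=3), (row=2, col=5), (row=2, col=7), (row=3, col=2), (row=3, col=8), (row=4, col=1), (row=4, col=9), (row=5, col=2), (row=5, col=8), (row=6, col=3), (row=6, col=7), (row=7, col=4)  <- goal reached here
One shortest path (4 moves): (row=4, col=5) -> (row=4, col=4) -> (row=4, col=3) -> (row=4, col=2) -> (row=3, col=2)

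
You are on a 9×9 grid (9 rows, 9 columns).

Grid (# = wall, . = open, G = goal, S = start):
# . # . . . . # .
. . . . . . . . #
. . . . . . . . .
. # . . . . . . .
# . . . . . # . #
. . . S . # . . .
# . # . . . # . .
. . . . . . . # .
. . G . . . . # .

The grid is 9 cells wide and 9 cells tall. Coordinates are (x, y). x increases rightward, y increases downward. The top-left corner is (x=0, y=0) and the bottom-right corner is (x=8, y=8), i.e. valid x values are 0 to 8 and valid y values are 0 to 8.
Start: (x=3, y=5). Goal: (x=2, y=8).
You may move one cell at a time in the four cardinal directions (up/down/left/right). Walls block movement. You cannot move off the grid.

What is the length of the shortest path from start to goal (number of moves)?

Answer: Shortest path length: 4

Derivation:
BFS from (x=3, y=5) until reaching (x=2, y=8):
  Distance 0: (x=3, y=5)
  Distance 1: (x=3, y=4), (x=2, y=5), (x=4, y=5), (x=3, y=6)
  Distance 2: (x=3, y=3), (x=2, y=4), (x=4, y=4), (x=1, y=5), (x=4, y=6), (x=3, y=7)
  Distance 3: (x=3, y=2), (x=2, y=3), (x=4, y=3), (x=1, y=4), (x=5, y=4), (x=0, y=5), (x=1, y=6), (x=5, y=6), (x=2, y=7), (x=4, y=7), (x=3, y=8)
  Distance 4: (x=3, y=1), (x=2, y=2), (x=4, y=2), (x=5, y=3), (x=1, y=7), (x=5, y=7), (x=2, y=8), (x=4, y=8)  <- goal reached here
One shortest path (4 moves): (x=3, y=5) -> (x=3, y=6) -> (x=3, y=7) -> (x=2, y=7) -> (x=2, y=8)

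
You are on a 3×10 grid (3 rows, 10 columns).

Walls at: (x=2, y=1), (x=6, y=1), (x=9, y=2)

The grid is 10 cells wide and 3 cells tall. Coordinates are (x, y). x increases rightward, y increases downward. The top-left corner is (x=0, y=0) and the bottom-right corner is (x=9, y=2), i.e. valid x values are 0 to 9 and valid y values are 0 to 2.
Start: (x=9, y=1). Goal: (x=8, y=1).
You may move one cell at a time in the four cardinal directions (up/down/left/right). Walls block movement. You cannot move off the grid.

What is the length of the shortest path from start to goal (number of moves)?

Answer: Shortest path length: 1

Derivation:
BFS from (x=9, y=1) until reaching (x=8, y=1):
  Distance 0: (x=9, y=1)
  Distance 1: (x=9, y=0), (x=8, y=1)  <- goal reached here
One shortest path (1 moves): (x=9, y=1) -> (x=8, y=1)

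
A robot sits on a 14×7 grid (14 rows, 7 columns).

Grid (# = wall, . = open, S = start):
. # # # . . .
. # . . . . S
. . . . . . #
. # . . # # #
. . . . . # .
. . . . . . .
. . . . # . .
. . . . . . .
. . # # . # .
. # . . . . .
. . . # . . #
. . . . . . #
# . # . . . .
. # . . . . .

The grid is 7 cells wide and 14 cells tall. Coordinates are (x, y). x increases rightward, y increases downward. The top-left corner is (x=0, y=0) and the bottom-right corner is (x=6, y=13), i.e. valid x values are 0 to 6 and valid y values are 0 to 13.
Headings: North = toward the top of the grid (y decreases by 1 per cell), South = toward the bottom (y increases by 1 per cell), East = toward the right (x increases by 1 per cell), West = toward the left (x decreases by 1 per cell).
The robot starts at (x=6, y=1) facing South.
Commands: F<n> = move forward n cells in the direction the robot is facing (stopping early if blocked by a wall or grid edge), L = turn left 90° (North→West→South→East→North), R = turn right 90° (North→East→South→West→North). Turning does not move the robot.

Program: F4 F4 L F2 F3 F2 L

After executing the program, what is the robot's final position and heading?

Start: (x=6, y=1), facing South
  F4: move forward 0/4 (blocked), now at (x=6, y=1)
  F4: move forward 0/4 (blocked), now at (x=6, y=1)
  L: turn left, now facing East
  F2: move forward 0/2 (blocked), now at (x=6, y=1)
  F3: move forward 0/3 (blocked), now at (x=6, y=1)
  F2: move forward 0/2 (blocked), now at (x=6, y=1)
  L: turn left, now facing North
Final: (x=6, y=1), facing North

Answer: Final position: (x=6, y=1), facing North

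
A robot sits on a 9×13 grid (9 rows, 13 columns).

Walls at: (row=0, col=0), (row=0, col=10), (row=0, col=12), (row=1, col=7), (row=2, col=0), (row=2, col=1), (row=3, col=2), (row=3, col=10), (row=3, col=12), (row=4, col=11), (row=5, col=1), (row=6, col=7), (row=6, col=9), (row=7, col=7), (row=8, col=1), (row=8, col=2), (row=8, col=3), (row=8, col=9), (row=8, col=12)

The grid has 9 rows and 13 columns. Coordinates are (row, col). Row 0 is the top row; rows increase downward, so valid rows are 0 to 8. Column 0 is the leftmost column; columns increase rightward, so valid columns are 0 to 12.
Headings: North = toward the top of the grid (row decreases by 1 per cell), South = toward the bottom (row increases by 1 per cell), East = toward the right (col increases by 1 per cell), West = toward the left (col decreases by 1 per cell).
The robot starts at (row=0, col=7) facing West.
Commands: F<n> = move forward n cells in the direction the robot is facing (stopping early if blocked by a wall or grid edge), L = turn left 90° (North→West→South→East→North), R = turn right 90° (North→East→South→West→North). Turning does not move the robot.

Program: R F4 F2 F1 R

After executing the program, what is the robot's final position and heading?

Start: (row=0, col=7), facing West
  R: turn right, now facing North
  F4: move forward 0/4 (blocked), now at (row=0, col=7)
  F2: move forward 0/2 (blocked), now at (row=0, col=7)
  F1: move forward 0/1 (blocked), now at (row=0, col=7)
  R: turn right, now facing East
Final: (row=0, col=7), facing East

Answer: Final position: (row=0, col=7), facing East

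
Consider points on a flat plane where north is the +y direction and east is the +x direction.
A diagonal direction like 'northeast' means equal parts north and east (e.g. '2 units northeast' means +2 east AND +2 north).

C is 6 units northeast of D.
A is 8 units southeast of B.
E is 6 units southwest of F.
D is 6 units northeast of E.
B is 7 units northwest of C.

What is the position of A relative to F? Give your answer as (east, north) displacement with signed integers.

Place F at the origin (east=0, north=0).
  E is 6 units southwest of F: delta (east=-6, north=-6); E at (east=-6, north=-6).
  D is 6 units northeast of E: delta (east=+6, north=+6); D at (east=0, north=0).
  C is 6 units northeast of D: delta (east=+6, north=+6); C at (east=6, north=6).
  B is 7 units northwest of C: delta (east=-7, north=+7); B at (east=-1, north=13).
  A is 8 units southeast of B: delta (east=+8, north=-8); A at (east=7, north=5).
Therefore A relative to F: (east=7, north=5).

Answer: A is at (east=7, north=5) relative to F.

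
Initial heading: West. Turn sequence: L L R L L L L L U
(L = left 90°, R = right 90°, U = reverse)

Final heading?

Answer: Final heading: West

Derivation:
Start: West
  L (left (90° counter-clockwise)) -> South
  L (left (90° counter-clockwise)) -> East
  R (right (90° clockwise)) -> South
  L (left (90° counter-clockwise)) -> East
  L (left (90° counter-clockwise)) -> North
  L (left (90° counter-clockwise)) -> West
  L (left (90° counter-clockwise)) -> South
  L (left (90° counter-clockwise)) -> East
  U (U-turn (180°)) -> West
Final: West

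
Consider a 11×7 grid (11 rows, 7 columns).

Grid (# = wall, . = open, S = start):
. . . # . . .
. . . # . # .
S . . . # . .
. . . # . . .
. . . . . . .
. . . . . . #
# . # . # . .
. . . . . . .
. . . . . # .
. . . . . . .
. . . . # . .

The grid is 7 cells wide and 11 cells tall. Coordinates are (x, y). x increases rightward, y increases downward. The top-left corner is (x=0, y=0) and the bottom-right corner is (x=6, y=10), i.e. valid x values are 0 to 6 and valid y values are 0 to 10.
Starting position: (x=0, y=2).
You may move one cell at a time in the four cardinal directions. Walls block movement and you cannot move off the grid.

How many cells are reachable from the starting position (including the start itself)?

BFS flood-fill from (x=0, y=2):
  Distance 0: (x=0, y=2)
  Distance 1: (x=0, y=1), (x=1, y=2), (x=0, y=3)
  Distance 2: (x=0, y=0), (x=1, y=1), (x=2, y=2), (x=1, y=3), (x=0, y=4)
  Distance 3: (x=1, y=0), (x=2, y=1), (x=3, y=2), (x=2, y=3), (x=1, y=4), (x=0, y=5)
  Distance 4: (x=2, y=0), (x=2, y=4), (x=1, y=5)
  Distance 5: (x=3, y=4), (x=2, y=5), (x=1, y=6)
  Distance 6: (x=4, y=4), (x=3, y=5), (x=1, y=7)
  Distance 7: (x=4, y=3), (x=5, y=4), (x=4, y=5), (x=3, y=6), (x=0, y=7), (x=2, y=7), (x=1, y=8)
  Distance 8: (x=5, y=3), (x=6, y=4), (x=5, y=5), (x=3, y=7), (x=0, y=8), (x=2, y=8), (x=1, y=9)
  Distance 9: (x=5, y=2), (x=6, y=3), (x=5, y=6), (x=4, y=7), (x=3, y=8), (x=0, y=9), (x=2, y=9), (x=1, y=10)
  Distance 10: (x=6, y=2), (x=6, y=6), (x=5, y=7), (x=4, y=8), (x=3, y=9), (x=0, y=10), (x=2, y=10)
  Distance 11: (x=6, y=1), (x=6, y=7), (x=4, y=9), (x=3, y=10)
  Distance 12: (x=6, y=0), (x=6, y=8), (x=5, y=9)
  Distance 13: (x=5, y=0), (x=6, y=9), (x=5, y=10)
  Distance 14: (x=4, y=0), (x=6, y=10)
  Distance 15: (x=4, y=1)
Total reachable: 66 (grid has 66 open cells total)

Answer: Reachable cells: 66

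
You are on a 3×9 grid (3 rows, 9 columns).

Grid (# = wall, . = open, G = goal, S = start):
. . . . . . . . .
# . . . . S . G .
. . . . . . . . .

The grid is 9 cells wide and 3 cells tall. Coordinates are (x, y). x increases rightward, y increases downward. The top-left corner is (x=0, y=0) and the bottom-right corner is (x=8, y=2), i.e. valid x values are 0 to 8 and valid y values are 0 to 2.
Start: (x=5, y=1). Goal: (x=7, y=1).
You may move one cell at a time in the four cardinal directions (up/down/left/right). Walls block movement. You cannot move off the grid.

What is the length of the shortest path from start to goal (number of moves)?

BFS from (x=5, y=1) until reaching (x=7, y=1):
  Distance 0: (x=5, y=1)
  Distance 1: (x=5, y=0), (x=4, y=1), (x=6, y=1), (x=5, y=2)
  Distance 2: (x=4, y=0), (x=6, y=0), (x=3, y=1), (x=7, y=1), (x=4, y=2), (x=6, y=2)  <- goal reached here
One shortest path (2 moves): (x=5, y=1) -> (x=6, y=1) -> (x=7, y=1)

Answer: Shortest path length: 2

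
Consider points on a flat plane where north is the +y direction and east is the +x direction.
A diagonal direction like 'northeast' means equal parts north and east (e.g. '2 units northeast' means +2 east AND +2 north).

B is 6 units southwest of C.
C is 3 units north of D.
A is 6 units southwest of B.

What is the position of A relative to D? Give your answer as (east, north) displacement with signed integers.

Place D at the origin (east=0, north=0).
  C is 3 units north of D: delta (east=+0, north=+3); C at (east=0, north=3).
  B is 6 units southwest of C: delta (east=-6, north=-6); B at (east=-6, north=-3).
  A is 6 units southwest of B: delta (east=-6, north=-6); A at (east=-12, north=-9).
Therefore A relative to D: (east=-12, north=-9).

Answer: A is at (east=-12, north=-9) relative to D.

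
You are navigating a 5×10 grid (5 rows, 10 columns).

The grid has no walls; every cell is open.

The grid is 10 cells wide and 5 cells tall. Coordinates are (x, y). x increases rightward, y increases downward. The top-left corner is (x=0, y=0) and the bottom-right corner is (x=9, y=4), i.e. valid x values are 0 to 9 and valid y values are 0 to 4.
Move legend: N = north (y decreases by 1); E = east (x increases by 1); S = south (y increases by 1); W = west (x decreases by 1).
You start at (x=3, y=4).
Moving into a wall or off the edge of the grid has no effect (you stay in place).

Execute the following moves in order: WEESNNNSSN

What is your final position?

Answer: Final position: (x=4, y=2)

Derivation:
Start: (x=3, y=4)
  W (west): (x=3, y=4) -> (x=2, y=4)
  E (east): (x=2, y=4) -> (x=3, y=4)
  E (east): (x=3, y=4) -> (x=4, y=4)
  S (south): blocked, stay at (x=4, y=4)
  N (north): (x=4, y=4) -> (x=4, y=3)
  N (north): (x=4, y=3) -> (x=4, y=2)
  N (north): (x=4, y=2) -> (x=4, y=1)
  S (south): (x=4, y=1) -> (x=4, y=2)
  S (south): (x=4, y=2) -> (x=4, y=3)
  N (north): (x=4, y=3) -> (x=4, y=2)
Final: (x=4, y=2)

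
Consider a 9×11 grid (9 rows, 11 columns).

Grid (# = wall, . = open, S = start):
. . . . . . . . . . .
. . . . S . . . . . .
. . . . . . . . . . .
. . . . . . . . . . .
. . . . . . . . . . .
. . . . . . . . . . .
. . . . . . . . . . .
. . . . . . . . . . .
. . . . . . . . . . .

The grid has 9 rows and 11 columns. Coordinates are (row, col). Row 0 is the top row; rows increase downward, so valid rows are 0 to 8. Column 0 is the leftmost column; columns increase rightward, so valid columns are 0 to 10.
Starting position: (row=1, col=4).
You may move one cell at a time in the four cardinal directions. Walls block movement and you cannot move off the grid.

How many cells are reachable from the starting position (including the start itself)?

Answer: Reachable cells: 99

Derivation:
BFS flood-fill from (row=1, col=4):
  Distance 0: (row=1, col=4)
  Distance 1: (row=0, col=4), (row=1, col=3), (row=1, col=5), (row=2, col=4)
  Distance 2: (row=0, col=3), (row=0, col=5), (row=1, col=2), (row=1, col=6), (row=2, col=3), (row=2, col=5), (row=3, col=4)
  Distance 3: (row=0, col=2), (row=0, col=6), (row=1, col=1), (row=1, col=7), (row=2, col=2), (row=2, col=6), (row=3, col=3), (row=3, col=5), (row=4, col=4)
  Distance 4: (row=0, col=1), (row=0, col=7), (row=1, col=0), (row=1, col=8), (row=2, col=1), (row=2, col=7), (row=3, col=2), (row=3, col=6), (row=4, col=3), (row=4, col=5), (row=5, col=4)
  Distance 5: (row=0, col=0), (row=0, col=8), (row=1, col=9), (row=2, col=0), (row=2, col=8), (row=3, col=1), (row=3, col=7), (row=4, col=2), (row=4, col=6), (row=5, col=3), (row=5, col=5), (row=6, col=4)
  Distance 6: (row=0, col=9), (row=1, col=10), (row=2, col=9), (row=3, col=0), (row=3, col=8), (row=4, col=1), (row=4, col=7), (row=5, col=2), (row=5, col=6), (row=6, col=3), (row=6, col=5), (row=7, col=4)
  Distance 7: (row=0, col=10), (row=2, col=10), (row=3, col=9), (row=4, col=0), (row=4, col=8), (row=5, col=1), (row=5, col=7), (row=6, col=2), (row=6, col=6), (row=7, col=3), (row=7, col=5), (row=8, col=4)
  Distance 8: (row=3, col=10), (row=4, col=9), (row=5, col=0), (row=5, col=8), (row=6, col=1), (row=6, col=7), (row=7, col=2), (row=7, col=6), (row=8, col=3), (row=8, col=5)
  Distance 9: (row=4, col=10), (row=5, col=9), (row=6, col=0), (row=6, col=8), (row=7, col=1), (row=7, col=7), (row=8, col=2), (row=8, col=6)
  Distance 10: (row=5, col=10), (row=6, col=9), (row=7, col=0), (row=7, col=8), (row=8, col=1), (row=8, col=7)
  Distance 11: (row=6, col=10), (row=7, col=9), (row=8, col=0), (row=8, col=8)
  Distance 12: (row=7, col=10), (row=8, col=9)
  Distance 13: (row=8, col=10)
Total reachable: 99 (grid has 99 open cells total)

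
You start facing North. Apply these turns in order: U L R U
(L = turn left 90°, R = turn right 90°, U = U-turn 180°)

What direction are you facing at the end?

Answer: Final heading: North

Derivation:
Start: North
  U (U-turn (180°)) -> South
  L (left (90° counter-clockwise)) -> East
  R (right (90° clockwise)) -> South
  U (U-turn (180°)) -> North
Final: North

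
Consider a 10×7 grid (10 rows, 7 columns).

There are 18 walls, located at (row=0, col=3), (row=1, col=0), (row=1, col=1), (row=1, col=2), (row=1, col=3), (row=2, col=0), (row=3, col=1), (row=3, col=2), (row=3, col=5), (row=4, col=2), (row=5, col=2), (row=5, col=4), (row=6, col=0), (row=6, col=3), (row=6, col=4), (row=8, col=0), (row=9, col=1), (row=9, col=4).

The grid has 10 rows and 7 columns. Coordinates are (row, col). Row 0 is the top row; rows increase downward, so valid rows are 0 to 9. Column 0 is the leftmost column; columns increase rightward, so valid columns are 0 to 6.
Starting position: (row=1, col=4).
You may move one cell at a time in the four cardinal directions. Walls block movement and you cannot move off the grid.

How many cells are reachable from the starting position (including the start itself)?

BFS flood-fill from (row=1, col=4):
  Distance 0: (row=1, col=4)
  Distance 1: (row=0, col=4), (row=1, col=5), (row=2, col=4)
  Distance 2: (row=0, col=5), (row=1, col=6), (row=2, col=3), (row=2, col=5), (row=3, col=4)
  Distance 3: (row=0, col=6), (row=2, col=2), (row=2, col=6), (row=3, col=3), (row=4, col=4)
  Distance 4: (row=2, col=1), (row=3, col=6), (row=4, col=3), (row=4, col=5)
  Distance 5: (row=4, col=6), (row=5, col=3), (row=5, col=5)
  Distance 6: (row=5, col=6), (row=6, col=5)
  Distance 7: (row=6, col=6), (row=7, col=5)
  Distance 8: (row=7, col=4), (row=7, col=6), (row=8, col=5)
  Distance 9: (row=7, col=3), (row=8, col=4), (row=8, col=6), (row=9, col=5)
  Distance 10: (row=7, col=2), (row=8, col=3), (row=9, col=6)
  Distance 11: (row=6, col=2), (row=7, col=1), (row=8, col=2), (row=9, col=3)
  Distance 12: (row=6, col=1), (row=7, col=0), (row=8, col=1), (row=9, col=2)
  Distance 13: (row=5, col=1)
  Distance 14: (row=4, col=1), (row=5, col=0)
  Distance 15: (row=4, col=0)
  Distance 16: (row=3, col=0)
Total reachable: 48 (grid has 52 open cells total)

Answer: Reachable cells: 48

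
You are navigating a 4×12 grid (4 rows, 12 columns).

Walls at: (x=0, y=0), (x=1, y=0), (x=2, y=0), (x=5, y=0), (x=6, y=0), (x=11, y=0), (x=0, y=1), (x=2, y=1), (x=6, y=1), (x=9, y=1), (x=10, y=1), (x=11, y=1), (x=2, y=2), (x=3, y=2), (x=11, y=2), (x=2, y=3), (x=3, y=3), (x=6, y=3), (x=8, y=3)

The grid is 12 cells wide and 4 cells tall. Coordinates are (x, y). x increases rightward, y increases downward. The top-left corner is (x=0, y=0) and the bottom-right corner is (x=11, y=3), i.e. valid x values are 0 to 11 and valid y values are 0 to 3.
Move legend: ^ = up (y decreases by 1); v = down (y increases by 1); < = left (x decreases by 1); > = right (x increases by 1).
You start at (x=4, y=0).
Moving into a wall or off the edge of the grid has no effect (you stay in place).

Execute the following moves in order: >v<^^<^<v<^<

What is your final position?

Start: (x=4, y=0)
  > (right): blocked, stay at (x=4, y=0)
  v (down): (x=4, y=0) -> (x=4, y=1)
  < (left): (x=4, y=1) -> (x=3, y=1)
  ^ (up): (x=3, y=1) -> (x=3, y=0)
  ^ (up): blocked, stay at (x=3, y=0)
  < (left): blocked, stay at (x=3, y=0)
  ^ (up): blocked, stay at (x=3, y=0)
  < (left): blocked, stay at (x=3, y=0)
  v (down): (x=3, y=0) -> (x=3, y=1)
  < (left): blocked, stay at (x=3, y=1)
  ^ (up): (x=3, y=1) -> (x=3, y=0)
  < (left): blocked, stay at (x=3, y=0)
Final: (x=3, y=0)

Answer: Final position: (x=3, y=0)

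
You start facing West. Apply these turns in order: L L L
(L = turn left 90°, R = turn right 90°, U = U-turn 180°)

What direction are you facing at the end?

Start: West
  L (left (90° counter-clockwise)) -> South
  L (left (90° counter-clockwise)) -> East
  L (left (90° counter-clockwise)) -> North
Final: North

Answer: Final heading: North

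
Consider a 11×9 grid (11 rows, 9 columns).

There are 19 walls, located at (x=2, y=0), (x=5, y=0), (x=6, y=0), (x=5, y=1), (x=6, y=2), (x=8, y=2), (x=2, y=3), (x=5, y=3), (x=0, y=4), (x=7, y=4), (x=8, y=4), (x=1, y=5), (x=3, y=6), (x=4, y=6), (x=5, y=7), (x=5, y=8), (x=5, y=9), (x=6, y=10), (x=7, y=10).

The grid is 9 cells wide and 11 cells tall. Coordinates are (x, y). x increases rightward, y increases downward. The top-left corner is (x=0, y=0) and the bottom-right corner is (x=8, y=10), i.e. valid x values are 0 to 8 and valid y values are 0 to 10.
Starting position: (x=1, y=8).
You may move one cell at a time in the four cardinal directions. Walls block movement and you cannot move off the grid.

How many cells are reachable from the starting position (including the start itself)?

BFS flood-fill from (x=1, y=8):
  Distance 0: (x=1, y=8)
  Distance 1: (x=1, y=7), (x=0, y=8), (x=2, y=8), (x=1, y=9)
  Distance 2: (x=1, y=6), (x=0, y=7), (x=2, y=7), (x=3, y=8), (x=0, y=9), (x=2, y=9), (x=1, y=10)
  Distance 3: (x=0, y=6), (x=2, y=6), (x=3, y=7), (x=4, y=8), (x=3, y=9), (x=0, y=10), (x=2, y=10)
  Distance 4: (x=0, y=5), (x=2, y=5), (x=4, y=7), (x=4, y=9), (x=3, y=10)
  Distance 5: (x=2, y=4), (x=3, y=5), (x=4, y=10)
  Distance 6: (x=1, y=4), (x=3, y=4), (x=4, y=5), (x=5, y=10)
  Distance 7: (x=1, y=3), (x=3, y=3), (x=4, y=4), (x=5, y=5)
  Distance 8: (x=1, y=2), (x=3, y=2), (x=0, y=3), (x=4, y=3), (x=5, y=4), (x=6, y=5), (x=5, y=6)
  Distance 9: (x=1, y=1), (x=3, y=1), (x=0, y=2), (x=2, y=2), (x=4, y=2), (x=6, y=4), (x=7, y=5), (x=6, y=6)
  Distance 10: (x=1, y=0), (x=3, y=0), (x=0, y=1), (x=2, y=1), (x=4, y=1), (x=5, y=2), (x=6, y=3), (x=8, y=5), (x=7, y=6), (x=6, y=7)
  Distance 11: (x=0, y=0), (x=4, y=0), (x=7, y=3), (x=8, y=6), (x=7, y=7), (x=6, y=8)
  Distance 12: (x=7, y=2), (x=8, y=3), (x=8, y=7), (x=7, y=8), (x=6, y=9)
  Distance 13: (x=7, y=1), (x=8, y=8), (x=7, y=9)
  Distance 14: (x=7, y=0), (x=6, y=1), (x=8, y=1), (x=8, y=9)
  Distance 15: (x=8, y=0), (x=8, y=10)
Total reachable: 80 (grid has 80 open cells total)

Answer: Reachable cells: 80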